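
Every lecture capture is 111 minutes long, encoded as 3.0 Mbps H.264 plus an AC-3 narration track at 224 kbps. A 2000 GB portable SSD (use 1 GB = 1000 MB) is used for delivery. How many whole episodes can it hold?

745

111 min = 6660 s
Audio: 224 kbps = 0.224 Mbps.
Total bitrate: 3.224 Mbps.
Per item: 3.224 Mbps × 6660 s = 21,472 Mb = 2,684 MB.
Capacity: 2000 GB = 16,000,000 Mb; 745.16 items → 745 complete.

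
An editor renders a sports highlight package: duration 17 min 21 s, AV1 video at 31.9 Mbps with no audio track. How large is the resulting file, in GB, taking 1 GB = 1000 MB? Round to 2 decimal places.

4.15 GB

17 min 21 s = 1041 s
Total bitrate: 31.9 Mbps.
Stream data: 31.900 Mbps × 1041 s = 33207.9 Mb.
33,208 Mb ÷ 8 = 4,151 MB → 4.151 GB.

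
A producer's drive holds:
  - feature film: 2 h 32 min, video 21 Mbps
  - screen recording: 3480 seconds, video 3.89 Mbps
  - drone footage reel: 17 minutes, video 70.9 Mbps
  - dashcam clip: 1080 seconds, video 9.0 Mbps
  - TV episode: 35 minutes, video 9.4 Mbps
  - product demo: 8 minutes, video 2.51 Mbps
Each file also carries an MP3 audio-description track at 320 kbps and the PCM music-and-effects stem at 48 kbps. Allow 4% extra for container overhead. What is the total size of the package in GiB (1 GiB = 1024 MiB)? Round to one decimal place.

38.1 GiB

Audio total: 320 + 48 = 368 kbps = 0.368 Mbps.
feature film: 21.368 Mbps × 9120 s × 1.04 = 202671.2 Mb
screen recording: 4.258 Mbps × 3480 s × 1.04 = 15410.6 Mb
drone footage reel: 71.268 Mbps × 1020 s × 1.04 = 75601.1 Mb
dashcam clip: 9.368 Mbps × 1080 s × 1.04 = 10522.1 Mb
TV episode: 9.768 Mbps × 2100 s × 1.04 = 21333.3 Mb
product demo: 2.878 Mbps × 480 s × 1.04 = 1436.7 Mb
Total: 326975.0 Mb = 40871.9 MB.
= 38.06 GiB.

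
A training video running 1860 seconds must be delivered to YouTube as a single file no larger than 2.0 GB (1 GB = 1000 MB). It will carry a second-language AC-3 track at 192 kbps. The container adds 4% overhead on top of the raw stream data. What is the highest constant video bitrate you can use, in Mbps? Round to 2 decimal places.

8.08 Mbps

Budget: 2.0 GB = 16000.0 Mb.
Stream payload after overhead: 16000.0 / 1.04 = 15384.6 Mb.
Total bitrate budget: 15384.6 Mb / 1860 s = 8.271 Mbps.
Audio: 192 kbps = 0.192 Mbps.
Video: 8.271 − 0.192 = 8.079 Mbps.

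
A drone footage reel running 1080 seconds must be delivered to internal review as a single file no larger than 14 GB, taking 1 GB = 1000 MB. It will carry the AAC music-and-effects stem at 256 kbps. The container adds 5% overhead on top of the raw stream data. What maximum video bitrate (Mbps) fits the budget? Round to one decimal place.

98.5 Mbps

Budget: 14 GB = 112000.0 Mb.
Stream payload after overhead: 112000.0 / 1.05 = 106666.7 Mb.
Total bitrate budget: 106666.7 Mb / 1080 s = 98.765 Mbps.
Audio: 256 kbps = 0.256 Mbps.
Video: 98.765 − 0.256 = 98.509 Mbps.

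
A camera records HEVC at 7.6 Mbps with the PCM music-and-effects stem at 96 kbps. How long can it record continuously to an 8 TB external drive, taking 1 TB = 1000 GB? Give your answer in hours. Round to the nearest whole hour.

2310 hours

Audio: 96 kbps = 0.096 Mbps.
Total bitrate: 7.6 + 0.096 = 7.696 Mbps.
Capacity: 8 TB = 64,000,000 Mb.
Recording time: 64,000,000 / 7.696 = 8,316,008 s ≈ 2,310 hours.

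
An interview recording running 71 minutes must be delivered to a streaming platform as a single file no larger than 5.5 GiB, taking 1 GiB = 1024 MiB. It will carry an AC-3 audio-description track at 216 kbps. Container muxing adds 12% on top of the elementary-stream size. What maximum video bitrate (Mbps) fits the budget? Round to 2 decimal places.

Budget: 5.5 GiB = 47244.6 Mb.
Stream payload after overhead: 47244.6 / 1.12 = 42182.7 Mb.
71 min = 4260 s
Total bitrate budget: 42182.7 Mb / 4260 s = 9.902 Mbps.
Audio: 216 kbps = 0.216 Mbps.
Video: 9.902 − 0.216 = 9.686 Mbps.

9.69 Mbps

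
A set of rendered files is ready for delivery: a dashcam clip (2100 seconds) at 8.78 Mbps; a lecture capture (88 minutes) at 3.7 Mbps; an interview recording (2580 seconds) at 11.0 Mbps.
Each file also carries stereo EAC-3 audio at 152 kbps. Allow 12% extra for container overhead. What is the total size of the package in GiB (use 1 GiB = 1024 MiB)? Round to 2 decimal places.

Audio: 152 kbps = 0.152 Mbps.
dashcam clip: 8.932 Mbps × 2100 s × 1.12 = 21008.1 Mb
lecture capture: 3.852 Mbps × 5280 s × 1.12 = 22779.2 Mb
interview recording: 11.152 Mbps × 2580 s × 1.12 = 32224.8 Mb
Total: 76012.1 Mb = 9501.5 MB.
= 8.849 GiB.

8.85 GiB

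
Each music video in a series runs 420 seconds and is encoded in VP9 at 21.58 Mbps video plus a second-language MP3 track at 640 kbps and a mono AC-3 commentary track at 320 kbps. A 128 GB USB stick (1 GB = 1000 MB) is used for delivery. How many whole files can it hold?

Audio total: 640 + 320 = 960 kbps = 0.960 Mbps.
Total bitrate: 22.540 Mbps.
Per item: 22.540 Mbps × 420 s = 9,467 Mb = 1,183 MB.
Capacity: 128 GB = 1,024,000 Mb; 108.17 items → 108 complete.

108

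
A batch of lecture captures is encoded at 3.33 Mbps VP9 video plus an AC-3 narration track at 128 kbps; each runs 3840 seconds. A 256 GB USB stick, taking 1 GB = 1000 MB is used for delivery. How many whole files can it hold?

154

Audio: 128 kbps = 0.128 Mbps.
Total bitrate: 3.458 Mbps.
Per item: 3.458 Mbps × 3840 s = 13,279 Mb = 1,660 MB.
Capacity: 256 GB = 2,048,000 Mb; 154.23 items → 154 complete.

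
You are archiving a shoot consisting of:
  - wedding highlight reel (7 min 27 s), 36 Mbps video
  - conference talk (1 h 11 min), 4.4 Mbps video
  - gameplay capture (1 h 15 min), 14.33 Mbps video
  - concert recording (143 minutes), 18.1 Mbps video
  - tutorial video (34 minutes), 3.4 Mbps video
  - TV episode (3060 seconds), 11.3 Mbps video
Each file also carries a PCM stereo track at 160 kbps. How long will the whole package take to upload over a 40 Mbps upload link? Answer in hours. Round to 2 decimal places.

2.08 hours

Audio: 160 kbps = 0.160 Mbps.
wedding highlight reel: 36.160 Mbps × 447 s = 16163.5 Mb
conference talk: 4.560 Mbps × 4260 s = 19425.6 Mb
gameplay capture: 14.490 Mbps × 4500 s = 65205.0 Mb
concert recording: 18.260 Mbps × 8580 s = 156670.8 Mb
tutorial video: 3.560 Mbps × 2040 s = 7262.4 Mb
TV episode: 11.460 Mbps × 3060 s = 35067.6 Mb
Total: 299794.9 Mb = 37474.4 MB.
At 40 Mbps: 299794.9 / 40 = 7495 s ≈ 2.08 hours.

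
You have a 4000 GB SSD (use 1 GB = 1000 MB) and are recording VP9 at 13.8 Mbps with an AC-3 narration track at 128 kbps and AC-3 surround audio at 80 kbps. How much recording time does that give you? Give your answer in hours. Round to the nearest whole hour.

635 hours

Audio total: 128 + 80 = 208 kbps = 0.208 Mbps.
Total bitrate: 13.8 + 0.208 = 14.008 Mbps.
Capacity: 4000 GB = 32,000,000 Mb.
Recording time: 32,000,000 / 14.008 = 2,284,409 s ≈ 635 hours.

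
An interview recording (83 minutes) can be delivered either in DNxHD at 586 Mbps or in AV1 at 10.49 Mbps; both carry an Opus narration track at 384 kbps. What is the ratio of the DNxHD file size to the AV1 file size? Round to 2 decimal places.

83 min = 4980 s
Audio: 384 kbps = 0.384 Mbps.
DNxHD: 586.384 Mbps × 4980 s = 2920192.3 Mb = 365.024 GB.
AV1: 10.874 Mbps × 4980 s = 54152.5 Mb = 6.769 GB.
Ratio: 365.024 / 6.769 = 53.925.

53.93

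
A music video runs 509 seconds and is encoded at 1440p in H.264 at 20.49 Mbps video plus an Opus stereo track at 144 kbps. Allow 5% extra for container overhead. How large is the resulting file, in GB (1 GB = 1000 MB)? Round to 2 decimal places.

Audio: 144 kbps = 0.144 Mbps.
Total bitrate: 20.49 + 0.144 = 20.634 Mbps.
Stream data: 20.634 Mbps × 509 s = 10502.7 Mb.
With 5% container overhead: ×1.05.
11,028 Mb ÷ 8 = 1,378 MB → 1.378 GB.

1.38 GB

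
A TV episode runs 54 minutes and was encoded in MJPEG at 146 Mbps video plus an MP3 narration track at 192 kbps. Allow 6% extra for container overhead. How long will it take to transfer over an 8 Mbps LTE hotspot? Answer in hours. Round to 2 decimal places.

54 min = 3240 s
Audio: 192 kbps = 0.192 Mbps.
Total bitrate: 146.192 Mbps.
File: 146.192 Mbps × 3240 s = 473662.1 Mb.
With 6% container overhead: ×1.06. → 502081.8 Mb.
At 8 Mbps: 502081.8 / 8 = 62760.2 s ≈ 17.4 hours.

17.43 hours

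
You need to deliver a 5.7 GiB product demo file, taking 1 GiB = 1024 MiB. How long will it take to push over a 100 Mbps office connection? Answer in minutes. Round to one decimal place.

File: 5.7 GiB = 48962.6 Mb.
At 100 Mbps: 48962.6 / 100 = 489.6 s ≈ 8.16 minutes.

8.2 minutes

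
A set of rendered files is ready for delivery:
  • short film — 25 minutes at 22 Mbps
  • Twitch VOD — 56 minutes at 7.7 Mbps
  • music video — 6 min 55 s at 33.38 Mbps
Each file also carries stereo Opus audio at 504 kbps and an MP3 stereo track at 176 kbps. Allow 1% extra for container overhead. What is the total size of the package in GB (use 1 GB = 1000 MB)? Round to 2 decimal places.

Audio total: 504 + 176 = 680 kbps = 0.680 Mbps.
short film: 22.680 Mbps × 1500 s × 1.01 = 34360.2 Mb
Twitch VOD: 8.380 Mbps × 3360 s × 1.01 = 28438.4 Mb
music video: 34.060 Mbps × 415 s × 1.01 = 14276.2 Mb
Total: 77074.8 Mb = 9634.4 MB.
= 9.634 GB.

9.63 GB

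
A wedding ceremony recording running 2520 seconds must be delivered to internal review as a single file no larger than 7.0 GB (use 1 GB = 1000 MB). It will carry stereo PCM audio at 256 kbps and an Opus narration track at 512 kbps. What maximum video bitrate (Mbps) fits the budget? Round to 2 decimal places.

Budget: 7.0 GB = 56000.0 Mb.
Total bitrate budget: 56000.0 Mb / 2520 s = 22.222 Mbps.
Audio total: 256 + 512 = 768 kbps = 0.768 Mbps.
Video: 22.222 − 0.768 = 21.454 Mbps.

21.45 Mbps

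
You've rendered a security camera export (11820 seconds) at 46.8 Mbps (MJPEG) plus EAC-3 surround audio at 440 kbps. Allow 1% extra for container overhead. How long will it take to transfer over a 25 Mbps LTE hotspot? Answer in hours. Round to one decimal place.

6.3 hours

Audio: 440 kbps = 0.440 Mbps.
Total bitrate: 47.240 Mbps.
File: 47.240 Mbps × 11820 s = 558376.8 Mb.
With 1% container overhead: ×1.01. → 563960.6 Mb.
At 25 Mbps: 563960.6 / 25 = 22558.4 s ≈ 6.27 hours.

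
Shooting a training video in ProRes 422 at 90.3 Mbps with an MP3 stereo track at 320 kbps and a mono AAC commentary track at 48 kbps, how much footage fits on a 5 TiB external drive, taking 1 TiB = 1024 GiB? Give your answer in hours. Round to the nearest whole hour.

135 hours

Audio total: 320 + 48 = 368 kbps = 0.368 Mbps.
Total bitrate: 90.3 + 0.368 = 90.668 Mbps.
Capacity: 5 TiB = 43,980,465 Mb.
Recording time: 43,980,465 / 90.668 = 485,072 s ≈ 135 hours.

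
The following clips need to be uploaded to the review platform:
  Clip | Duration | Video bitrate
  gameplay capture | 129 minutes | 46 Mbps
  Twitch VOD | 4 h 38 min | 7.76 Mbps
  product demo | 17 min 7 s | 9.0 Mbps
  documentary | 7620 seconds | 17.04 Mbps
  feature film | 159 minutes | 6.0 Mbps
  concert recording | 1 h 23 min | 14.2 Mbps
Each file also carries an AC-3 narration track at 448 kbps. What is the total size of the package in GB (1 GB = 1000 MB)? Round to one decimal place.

96.7 GB

Audio: 448 kbps = 0.448 Mbps.
gameplay capture: 46.448 Mbps × 7740 s = 359507.5 Mb
Twitch VOD: 8.208 Mbps × 16680 s = 136909.4 Mb
product demo: 9.448 Mbps × 1027 s = 9703.1 Mb
documentary: 17.488 Mbps × 7620 s = 133258.6 Mb
feature film: 6.448 Mbps × 9540 s = 61513.9 Mb
concert recording: 14.648 Mbps × 4980 s = 72947.0 Mb
Total: 773839.6 Mb = 96729.9 MB.
= 96.73 GB.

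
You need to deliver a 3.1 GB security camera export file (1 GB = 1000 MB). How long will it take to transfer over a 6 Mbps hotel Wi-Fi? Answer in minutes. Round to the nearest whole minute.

File: 3.1 GB = 24800.0 Mb.
At 6 Mbps: 24800.0 / 6 = 4133.3 s ≈ 68.9 minutes.

69 minutes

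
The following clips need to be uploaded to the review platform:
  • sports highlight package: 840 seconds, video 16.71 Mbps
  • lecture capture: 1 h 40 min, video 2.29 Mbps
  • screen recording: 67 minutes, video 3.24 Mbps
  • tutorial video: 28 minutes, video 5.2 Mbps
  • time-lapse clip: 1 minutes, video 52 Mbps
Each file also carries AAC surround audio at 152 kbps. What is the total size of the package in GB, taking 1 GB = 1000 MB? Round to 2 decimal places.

6.82 GB

Audio: 152 kbps = 0.152 Mbps.
sports highlight package: 16.862 Mbps × 840 s = 14164.1 Mb
lecture capture: 2.442 Mbps × 6000 s = 14652.0 Mb
screen recording: 3.392 Mbps × 4020 s = 13635.8 Mb
tutorial video: 5.352 Mbps × 1680 s = 8991.4 Mb
time-lapse clip: 52.152 Mbps × 60 s = 3129.1 Mb
Total: 54572.4 Mb = 6821.6 MB.
= 6.822 GB.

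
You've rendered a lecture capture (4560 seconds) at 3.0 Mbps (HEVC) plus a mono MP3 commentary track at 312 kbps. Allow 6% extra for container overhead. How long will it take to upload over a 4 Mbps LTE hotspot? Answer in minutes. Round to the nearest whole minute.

Audio: 312 kbps = 0.312 Mbps.
Total bitrate: 3.312 Mbps.
File: 3.312 Mbps × 4560 s = 15102.7 Mb.
With 6% container overhead: ×1.06. → 16008.9 Mb.
At 4 Mbps: 16008.9 / 4 = 4002.2 s ≈ 66.7 minutes.

67 minutes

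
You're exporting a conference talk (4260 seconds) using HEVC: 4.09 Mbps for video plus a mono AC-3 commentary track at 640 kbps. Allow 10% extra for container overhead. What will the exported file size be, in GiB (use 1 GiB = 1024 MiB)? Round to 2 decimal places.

Audio: 640 kbps = 0.640 Mbps.
Total bitrate: 4.09 + 0.640 = 4.730 Mbps.
Stream data: 4.730 Mbps × 4260 s = 20149.8 Mb.
With 10% container overhead: ×1.10.
22,165 Mb = 2,770,597,500 bytes ÷ 1,073,741,824 = 2.580 GiB.

2.58 GiB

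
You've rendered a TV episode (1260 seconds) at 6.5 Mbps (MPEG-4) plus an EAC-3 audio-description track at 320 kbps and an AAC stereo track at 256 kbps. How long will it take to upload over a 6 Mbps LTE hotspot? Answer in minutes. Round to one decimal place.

24.8 minutes

Audio total: 320 + 256 = 576 kbps = 0.576 Mbps.
Total bitrate: 7.076 Mbps.
File: 7.076 Mbps × 1260 s = 8915.8 Mb.
At 6 Mbps: 8915.8 / 6 = 1486.0 s ≈ 24.8 minutes.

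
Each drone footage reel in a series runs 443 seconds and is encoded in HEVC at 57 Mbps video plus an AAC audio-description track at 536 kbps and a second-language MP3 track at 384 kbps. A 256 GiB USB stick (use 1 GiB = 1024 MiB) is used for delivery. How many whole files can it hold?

85

Audio total: 536 + 384 = 920 kbps = 0.920 Mbps.
Total bitrate: 57.920 Mbps.
Per item: 57.920 Mbps × 443 s = 25,659 Mb = 3,207 MB.
Capacity: 256 GiB = 2,199,023 Mb; 85.70 items → 85 complete.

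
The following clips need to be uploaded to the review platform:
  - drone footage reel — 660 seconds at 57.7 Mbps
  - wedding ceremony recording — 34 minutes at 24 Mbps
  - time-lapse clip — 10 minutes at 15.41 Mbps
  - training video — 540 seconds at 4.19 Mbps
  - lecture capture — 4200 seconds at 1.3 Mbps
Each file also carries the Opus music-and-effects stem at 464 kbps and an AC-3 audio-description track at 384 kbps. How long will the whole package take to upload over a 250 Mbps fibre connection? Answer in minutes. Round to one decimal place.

7.4 minutes

Audio total: 464 + 384 = 848 kbps = 0.848 Mbps.
drone footage reel: 58.548 Mbps × 660 s = 38641.7 Mb
wedding ceremony recording: 24.848 Mbps × 2040 s = 50689.9 Mb
time-lapse clip: 16.258 Mbps × 600 s = 9754.8 Mb
training video: 5.038 Mbps × 540 s = 2720.5 Mb
lecture capture: 2.148 Mbps × 4200 s = 9021.6 Mb
Total: 110828.5 Mb = 13853.6 MB.
At 250 Mbps: 110828.5 / 250 = 443 s ≈ 7.39 minutes.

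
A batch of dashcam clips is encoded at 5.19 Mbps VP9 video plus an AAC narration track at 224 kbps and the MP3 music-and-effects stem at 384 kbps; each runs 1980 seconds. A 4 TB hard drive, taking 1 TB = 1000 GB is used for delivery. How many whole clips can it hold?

Audio total: 224 + 384 = 608 kbps = 0.608 Mbps.
Total bitrate: 5.798 Mbps.
Per item: 5.798 Mbps × 1980 s = 11,480 Mb = 1,435 MB.
Capacity: 4 TB = 32,000,000 Mb; 2787.45 items → 2787 complete.

2787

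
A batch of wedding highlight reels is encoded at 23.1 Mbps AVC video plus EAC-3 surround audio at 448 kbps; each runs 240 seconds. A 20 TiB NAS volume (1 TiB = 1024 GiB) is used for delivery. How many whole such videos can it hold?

31128

Audio: 448 kbps = 0.448 Mbps.
Total bitrate: 23.548 Mbps.
Per item: 23.548 Mbps × 240 s = 5,652 Mb = 706.4 MB.
Capacity: 20 TiB = 175,921,860 Mb; 31128.24 items → 31128 complete.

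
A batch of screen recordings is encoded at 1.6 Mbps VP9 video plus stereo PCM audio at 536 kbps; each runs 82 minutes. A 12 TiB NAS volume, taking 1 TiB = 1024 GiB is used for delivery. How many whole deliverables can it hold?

10043

82 min = 4920 s
Audio: 536 kbps = 0.536 Mbps.
Total bitrate: 2.136 Mbps.
Per item: 2.136 Mbps × 4920 s = 10,509 Mb = 1,314 MB.
Capacity: 12 TiB = 105,553,116 Mb; 10043.95 items → 10043 complete.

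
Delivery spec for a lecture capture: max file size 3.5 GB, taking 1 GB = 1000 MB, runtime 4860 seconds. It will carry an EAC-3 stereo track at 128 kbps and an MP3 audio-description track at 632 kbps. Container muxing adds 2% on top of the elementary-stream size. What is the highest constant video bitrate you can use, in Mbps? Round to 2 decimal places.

4.89 Mbps

Budget: 3.5 GB = 28000.0 Mb.
Stream payload after overhead: 28000.0 / 1.02 = 27451.0 Mb.
Total bitrate budget: 27451.0 Mb / 4860 s = 5.648 Mbps.
Audio total: 128 + 632 = 760 kbps = 0.760 Mbps.
Video: 5.648 − 0.760 = 4.888 Mbps.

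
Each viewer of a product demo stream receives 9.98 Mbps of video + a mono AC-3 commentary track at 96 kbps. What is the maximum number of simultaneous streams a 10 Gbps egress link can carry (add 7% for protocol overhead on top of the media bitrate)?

Audio: 96 kbps = 0.096 Mbps.
Per-viewer media rate: 10.076 Mbps.
On the wire with 7% overhead: 10.781 Mbps.
10 Gbps = 10,000 Mbps; 10,000 / 10.781 = 927.53 → 927 viewers.

927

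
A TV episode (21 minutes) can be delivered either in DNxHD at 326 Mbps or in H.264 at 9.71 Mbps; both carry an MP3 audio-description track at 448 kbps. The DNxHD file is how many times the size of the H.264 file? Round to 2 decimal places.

32.14

21 min = 1260 s
Audio: 448 kbps = 0.448 Mbps.
DNxHD: 326.448 Mbps × 1260 s = 411324.5 Mb = 47.884 GiB.
H.264: 10.158 Mbps × 1260 s = 12799.1 Mb = 1.490 GiB.
Ratio: 47.884 / 1.490 = 32.137.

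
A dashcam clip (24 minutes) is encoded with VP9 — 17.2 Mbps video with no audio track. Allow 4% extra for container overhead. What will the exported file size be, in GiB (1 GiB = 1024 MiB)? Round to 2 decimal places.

24 min = 1440 s
Total bitrate: 17.2 Mbps.
Stream data: 17.200 Mbps × 1440 s = 24768.0 Mb.
With 4% container overhead: ×1.04.
25,759 Mb = 3,219,840,000 bytes ÷ 1,073,741,824 = 2.999 GiB.

3.00 GiB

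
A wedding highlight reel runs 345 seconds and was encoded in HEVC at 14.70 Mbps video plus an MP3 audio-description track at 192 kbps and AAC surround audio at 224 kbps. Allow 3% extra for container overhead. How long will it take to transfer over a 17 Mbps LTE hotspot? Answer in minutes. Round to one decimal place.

Audio total: 192 + 224 = 416 kbps = 0.416 Mbps.
Total bitrate: 15.116 Mbps.
File: 15.116 Mbps × 345 s = 5215.0 Mb.
With 3% container overhead: ×1.03. → 5371.5 Mb.
At 17 Mbps: 5371.5 / 17 = 316.0 s ≈ 5.27 minutes.

5.3 minutes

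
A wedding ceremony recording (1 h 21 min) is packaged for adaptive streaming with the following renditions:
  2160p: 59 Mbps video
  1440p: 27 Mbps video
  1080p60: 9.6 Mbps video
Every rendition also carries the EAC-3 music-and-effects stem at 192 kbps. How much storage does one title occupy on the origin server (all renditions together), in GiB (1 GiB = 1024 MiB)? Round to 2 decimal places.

54.41 GiB

1 h 21 min = 81 min = 4860 s
Audio: 192 kbps = 0.192 Mbps.
Sum of rendition bitrates: (59+0.192) + (27+0.192) + (9.6+0.192) = 96.176 Mbps.
× 4860 s = 467,415 Mb = 58,427 MB = 54.41 GiB.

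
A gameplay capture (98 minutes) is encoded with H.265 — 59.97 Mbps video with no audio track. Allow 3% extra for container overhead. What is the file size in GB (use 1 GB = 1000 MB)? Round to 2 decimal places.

98 min = 5880 s
Total bitrate: 59.97 Mbps.
Stream data: 59.970 Mbps × 5880 s = 352623.6 Mb.
With 3% container overhead: ×1.03.
363,202 Mb ÷ 8 = 45,400 MB → 45.40 GB.

45.40 GB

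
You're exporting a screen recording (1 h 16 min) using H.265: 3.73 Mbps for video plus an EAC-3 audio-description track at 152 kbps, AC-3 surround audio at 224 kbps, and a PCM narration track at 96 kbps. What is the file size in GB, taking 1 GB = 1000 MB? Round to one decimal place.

2.4 GB

1 h 16 min = 76 min = 4560 s
Audio total: 152 + 224 + 96 = 472 kbps = 0.472 Mbps.
Total bitrate: 3.73 + 0.472 = 4.202 Mbps.
Stream data: 4.202 Mbps × 4560 s = 19161.1 Mb.
19,161 Mb ÷ 8 = 2,395 MB → 2.395 GB.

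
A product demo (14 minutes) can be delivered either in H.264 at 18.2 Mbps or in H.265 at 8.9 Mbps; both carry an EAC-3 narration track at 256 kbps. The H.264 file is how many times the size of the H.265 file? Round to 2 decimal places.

14 min = 840 s
Audio: 256 kbps = 0.256 Mbps.
H.264: 18.456 Mbps × 840 s = 15503.0 Mb = 1.805 GiB.
H.265: 9.156 Mbps × 840 s = 7691.0 Mb = 0.895 GiB.
Ratio: 1.805 / 0.895 = 2.016.

2.02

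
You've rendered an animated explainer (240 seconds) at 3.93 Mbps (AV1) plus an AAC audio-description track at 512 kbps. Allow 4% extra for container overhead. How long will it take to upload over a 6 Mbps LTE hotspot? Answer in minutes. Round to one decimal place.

3.1 minutes

Audio: 512 kbps = 0.512 Mbps.
Total bitrate: 4.442 Mbps.
File: 4.442 Mbps × 240 s = 1066.1 Mb.
With 4% container overhead: ×1.04. → 1108.7 Mb.
At 6 Mbps: 1108.7 / 6 = 184.8 s ≈ 3.08 minutes.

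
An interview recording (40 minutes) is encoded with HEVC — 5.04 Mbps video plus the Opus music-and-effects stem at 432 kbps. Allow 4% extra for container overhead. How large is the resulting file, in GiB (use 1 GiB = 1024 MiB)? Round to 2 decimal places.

1.59 GiB

40 min = 2400 s
Audio: 432 kbps = 0.432 Mbps.
Total bitrate: 5.04 + 0.432 = 5.472 Mbps.
Stream data: 5.472 Mbps × 2400 s = 13132.8 Mb.
With 4% container overhead: ×1.04.
13,658 Mb = 1,707,264,000 bytes ÷ 1,073,741,824 = 1.590 GiB.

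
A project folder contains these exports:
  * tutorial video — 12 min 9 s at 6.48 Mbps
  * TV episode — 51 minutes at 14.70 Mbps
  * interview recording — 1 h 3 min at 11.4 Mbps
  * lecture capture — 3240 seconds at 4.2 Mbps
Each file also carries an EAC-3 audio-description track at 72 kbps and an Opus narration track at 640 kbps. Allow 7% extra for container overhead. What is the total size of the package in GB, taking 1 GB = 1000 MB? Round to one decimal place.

15.3 GB

Audio total: 72 + 640 = 712 kbps = 0.712 Mbps.
tutorial video: 7.192 Mbps × 729 s × 1.07 = 5610.0 Mb
TV episode: 15.412 Mbps × 3060 s × 1.07 = 50462.0 Mb
interview recording: 12.112 Mbps × 3780 s × 1.07 = 48988.2 Mb
lecture capture: 4.912 Mbps × 3240 s × 1.07 = 17028.9 Mb
Total: 122089.1 Mb = 15261.1 MB.
= 15.26 GB.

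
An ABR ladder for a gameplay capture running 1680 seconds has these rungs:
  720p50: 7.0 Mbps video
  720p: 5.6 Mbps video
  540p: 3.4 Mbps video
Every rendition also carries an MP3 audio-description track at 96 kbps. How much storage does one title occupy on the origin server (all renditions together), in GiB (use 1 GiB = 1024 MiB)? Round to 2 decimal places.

Audio: 96 kbps = 0.096 Mbps.
Sum of rendition bitrates: (7.0+0.096) + (5.6+0.096) + (3.4+0.096) = 16.288 Mbps.
× 1680 s = 27,364 Mb = 3,420 MB = 3.186 GiB.

3.19 GiB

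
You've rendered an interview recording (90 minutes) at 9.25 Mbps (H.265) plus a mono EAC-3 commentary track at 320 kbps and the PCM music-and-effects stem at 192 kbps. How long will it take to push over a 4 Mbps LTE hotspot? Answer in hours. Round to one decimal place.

3.7 hours

90 min = 5400 s
Audio total: 320 + 192 = 512 kbps = 0.512 Mbps.
Total bitrate: 9.762 Mbps.
File: 9.762 Mbps × 5400 s = 52714.8 Mb.
At 4 Mbps: 52714.8 / 4 = 13178.7 s ≈ 3.66 hours.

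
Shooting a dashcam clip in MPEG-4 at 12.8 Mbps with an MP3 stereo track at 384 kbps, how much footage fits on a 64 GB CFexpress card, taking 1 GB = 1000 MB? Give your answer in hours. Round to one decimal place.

10.8 hours

Audio: 384 kbps = 0.384 Mbps.
Total bitrate: 12.8 + 0.384 = 13.184 Mbps.
Capacity: 64 GB = 512,000 Mb.
Recording time: 512,000 / 13.184 = 38,835 s ≈ 10.8 hours.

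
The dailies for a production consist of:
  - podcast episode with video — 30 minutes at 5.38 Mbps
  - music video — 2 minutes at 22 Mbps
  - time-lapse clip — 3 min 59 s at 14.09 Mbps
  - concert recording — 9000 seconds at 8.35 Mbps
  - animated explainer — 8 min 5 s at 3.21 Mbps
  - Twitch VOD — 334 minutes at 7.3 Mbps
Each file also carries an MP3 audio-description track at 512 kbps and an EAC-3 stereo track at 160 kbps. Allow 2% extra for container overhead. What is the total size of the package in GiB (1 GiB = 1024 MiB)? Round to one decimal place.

30.9 GiB

Audio total: 512 + 160 = 672 kbps = 0.672 Mbps.
podcast episode with video: 6.052 Mbps × 1800 s × 1.02 = 11111.5 Mb
music video: 22.672 Mbps × 120 s × 1.02 = 2775.1 Mb
time-lapse clip: 14.762 Mbps × 239 s × 1.02 = 3598.7 Mb
concert recording: 9.022 Mbps × 9000 s × 1.02 = 82822.0 Mb
animated explainer: 3.882 Mbps × 485 s × 1.02 = 1920.4 Mb
Twitch VOD: 7.972 Mbps × 20040 s × 1.02 = 162954.1 Mb
Total: 265181.6 Mb = 33147.7 MB.
= 30.87 GiB.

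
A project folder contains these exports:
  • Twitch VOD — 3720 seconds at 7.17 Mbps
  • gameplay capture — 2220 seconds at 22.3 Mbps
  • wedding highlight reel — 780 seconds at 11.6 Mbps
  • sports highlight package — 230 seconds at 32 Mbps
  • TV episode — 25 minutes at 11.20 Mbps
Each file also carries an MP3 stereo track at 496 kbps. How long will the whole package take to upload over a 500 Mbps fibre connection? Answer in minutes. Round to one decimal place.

Audio: 496 kbps = 0.496 Mbps.
Twitch VOD: 7.666 Mbps × 3720 s = 28517.5 Mb
gameplay capture: 22.796 Mbps × 2220 s = 50607.1 Mb
wedding highlight reel: 12.096 Mbps × 780 s = 9434.9 Mb
sports highlight package: 32.496 Mbps × 230 s = 7474.1 Mb
TV episode: 11.696 Mbps × 1500 s = 17544.0 Mb
Total: 113577.6 Mb = 14197.2 MB.
At 500 Mbps: 113577.6 / 500 = 227 s ≈ 3.79 minutes.

3.8 minutes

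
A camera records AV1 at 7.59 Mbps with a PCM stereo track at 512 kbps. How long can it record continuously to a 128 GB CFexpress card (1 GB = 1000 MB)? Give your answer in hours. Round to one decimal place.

35.1 hours

Audio: 512 kbps = 0.512 Mbps.
Total bitrate: 7.59 + 0.512 = 8.102 Mbps.
Capacity: 128 GB = 1,024,000 Mb.
Recording time: 1,024,000 / 8.102 = 126,389 s ≈ 35.1 hours.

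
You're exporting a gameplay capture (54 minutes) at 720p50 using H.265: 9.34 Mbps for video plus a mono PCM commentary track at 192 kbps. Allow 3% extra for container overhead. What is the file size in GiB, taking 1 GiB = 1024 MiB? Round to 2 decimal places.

54 min = 3240 s
Audio: 192 kbps = 0.192 Mbps.
Total bitrate: 9.34 + 0.192 = 9.532 Mbps.
Stream data: 9.532 Mbps × 3240 s = 30883.7 Mb.
With 3% container overhead: ×1.03.
31,810 Mb = 3,976,273,800 bytes ÷ 1,073,741,824 = 3.703 GiB.

3.70 GiB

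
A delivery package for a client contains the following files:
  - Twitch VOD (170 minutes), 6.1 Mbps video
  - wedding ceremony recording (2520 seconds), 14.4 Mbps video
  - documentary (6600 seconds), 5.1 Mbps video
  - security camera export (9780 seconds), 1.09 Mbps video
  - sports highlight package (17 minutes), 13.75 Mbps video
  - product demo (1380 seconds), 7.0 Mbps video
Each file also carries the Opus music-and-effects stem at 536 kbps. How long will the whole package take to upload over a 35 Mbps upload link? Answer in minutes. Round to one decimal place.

87.3 minutes

Audio: 536 kbps = 0.536 Mbps.
Twitch VOD: 6.636 Mbps × 10200 s = 67687.2 Mb
wedding ceremony recording: 14.936 Mbps × 2520 s = 37638.7 Mb
documentary: 5.636 Mbps × 6600 s = 37197.6 Mb
security camera export: 1.626 Mbps × 9780 s = 15902.3 Mb
sports highlight package: 14.286 Mbps × 1020 s = 14571.7 Mb
product demo: 7.536 Mbps × 1380 s = 10399.7 Mb
Total: 183397.2 Mb = 22924.7 MB.
At 35 Mbps: 183397.2 / 35 = 5240 s ≈ 87.3 minutes.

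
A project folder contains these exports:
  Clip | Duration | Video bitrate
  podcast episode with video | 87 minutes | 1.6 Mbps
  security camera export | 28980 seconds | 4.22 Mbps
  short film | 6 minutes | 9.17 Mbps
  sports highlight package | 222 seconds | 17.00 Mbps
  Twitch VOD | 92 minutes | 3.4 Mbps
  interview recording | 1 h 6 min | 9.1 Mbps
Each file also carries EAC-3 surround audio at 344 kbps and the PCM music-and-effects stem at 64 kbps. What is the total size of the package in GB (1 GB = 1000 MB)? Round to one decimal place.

Audio total: 344 + 64 = 408 kbps = 0.408 Mbps.
podcast episode with video: 2.008 Mbps × 5220 s = 10481.8 Mb
security camera export: 4.628 Mbps × 28980 s = 134119.4 Mb
short film: 9.578 Mbps × 360 s = 3448.1 Mb
sports highlight package: 17.408 Mbps × 222 s = 3864.6 Mb
Twitch VOD: 3.808 Mbps × 5520 s = 21020.2 Mb
interview recording: 9.508 Mbps × 3960 s = 37651.7 Mb
Total: 210585.7 Mb = 26323.2 MB.
= 26.32 GB.

26.3 GB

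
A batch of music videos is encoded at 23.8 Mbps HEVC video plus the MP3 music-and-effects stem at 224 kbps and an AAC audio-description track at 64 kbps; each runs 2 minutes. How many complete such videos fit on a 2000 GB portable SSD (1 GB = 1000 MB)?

2 min = 120 s
Audio total: 224 + 64 = 288 kbps = 0.288 Mbps.
Total bitrate: 24.088 Mbps.
Per item: 24.088 Mbps × 120 s = 2,891 Mb = 361.3 MB.
Capacity: 2000 GB = 16,000,000 Mb; 5535.26 items → 5535 complete.

5535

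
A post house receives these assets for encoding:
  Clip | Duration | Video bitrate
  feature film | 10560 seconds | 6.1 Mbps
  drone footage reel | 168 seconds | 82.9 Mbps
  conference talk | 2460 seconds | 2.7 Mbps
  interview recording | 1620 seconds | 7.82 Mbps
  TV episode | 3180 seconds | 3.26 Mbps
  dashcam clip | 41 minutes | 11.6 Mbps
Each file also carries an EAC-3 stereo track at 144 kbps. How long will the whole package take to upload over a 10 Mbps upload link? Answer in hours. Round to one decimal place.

3.9 hours

Audio: 144 kbps = 0.144 Mbps.
feature film: 6.244 Mbps × 10560 s = 65936.6 Mb
drone footage reel: 83.044 Mbps × 168 s = 13951.4 Mb
conference talk: 2.844 Mbps × 2460 s = 6996.2 Mb
interview recording: 7.964 Mbps × 1620 s = 12901.7 Mb
TV episode: 3.404 Mbps × 3180 s = 10824.7 Mb
dashcam clip: 11.744 Mbps × 2460 s = 28890.2 Mb
Total: 139500.9 Mb = 17437.6 MB.
At 10 Mbps: 139500.9 / 10 = 13950 s ≈ 3.88 hours.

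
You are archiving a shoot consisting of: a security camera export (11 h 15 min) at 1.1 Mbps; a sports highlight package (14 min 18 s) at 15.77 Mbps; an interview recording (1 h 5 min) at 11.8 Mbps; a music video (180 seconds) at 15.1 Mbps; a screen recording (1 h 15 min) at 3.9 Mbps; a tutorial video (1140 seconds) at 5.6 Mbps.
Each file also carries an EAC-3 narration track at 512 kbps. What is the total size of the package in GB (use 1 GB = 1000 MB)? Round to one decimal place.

Audio: 512 kbps = 0.512 Mbps.
security camera export: 1.612 Mbps × 40500 s = 65286.0 Mb
sports highlight package: 16.282 Mbps × 858 s = 13970.0 Mb
interview recording: 12.312 Mbps × 3900 s = 48016.8 Mb
music video: 15.612 Mbps × 180 s = 2810.2 Mb
screen recording: 4.412 Mbps × 4500 s = 19854.0 Mb
tutorial video: 6.112 Mbps × 1140 s = 6967.7 Mb
Total: 156904.6 Mb = 19613.1 MB.
= 19.61 GB.

19.6 GB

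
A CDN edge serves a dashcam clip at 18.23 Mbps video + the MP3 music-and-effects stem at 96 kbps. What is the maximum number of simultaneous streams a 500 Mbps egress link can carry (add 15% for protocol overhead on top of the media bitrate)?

Audio: 96 kbps = 0.096 Mbps.
Per-viewer media rate: 18.326 Mbps.
On the wire with 15% overhead: 21.075 Mbps.
500 Mbps = 500.0 Mbps; 500.0 / 21.075 = 23.72 → 23 viewers.

23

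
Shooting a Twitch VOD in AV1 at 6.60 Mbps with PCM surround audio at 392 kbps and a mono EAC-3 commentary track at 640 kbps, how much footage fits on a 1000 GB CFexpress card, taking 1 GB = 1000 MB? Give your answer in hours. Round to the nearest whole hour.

291 hours

Audio total: 392 + 640 = 1032 kbps = 1.032 Mbps.
Total bitrate: 6.60 + 1.032 = 7.632 Mbps.
Capacity: 1000 GB = 8,000,000 Mb.
Recording time: 8,000,000 / 7.632 = 1,048,218 s ≈ 291 hours.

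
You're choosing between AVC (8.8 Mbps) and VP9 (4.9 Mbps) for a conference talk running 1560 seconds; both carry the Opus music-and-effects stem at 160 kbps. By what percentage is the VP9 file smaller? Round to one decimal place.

43.5%

Audio: 160 kbps = 0.160 Mbps.
AVC: 8.960 Mbps × 1560 s = 13977.6 Mb = 1.747 GB.
VP9: 5.060 Mbps × 1560 s = 7893.6 Mb = 0.987 GB.
Reduction: (1 − 0.987/1.747) × 100 = 43.53%.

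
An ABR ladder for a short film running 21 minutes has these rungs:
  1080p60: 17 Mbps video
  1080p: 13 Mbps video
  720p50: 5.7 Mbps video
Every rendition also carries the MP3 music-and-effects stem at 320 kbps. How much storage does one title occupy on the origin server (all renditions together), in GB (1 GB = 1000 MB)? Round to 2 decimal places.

5.77 GB

21 min = 1260 s
Audio: 320 kbps = 0.320 Mbps.
Sum of rendition bitrates: (17+0.320) + (13+0.320) + (5.7+0.320) = 36.660 Mbps.
× 1260 s = 46,192 Mb = 5,774 MB = 5.774 GB.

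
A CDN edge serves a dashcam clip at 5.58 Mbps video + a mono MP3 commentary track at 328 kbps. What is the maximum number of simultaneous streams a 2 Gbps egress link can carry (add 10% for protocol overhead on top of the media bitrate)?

307

Audio: 328 kbps = 0.328 Mbps.
Per-viewer media rate: 5.908 Mbps.
On the wire with 10% overhead: 6.499 Mbps.
2 Gbps = 2,000 Mbps; 2,000 / 6.499 = 307.75 → 307 viewers.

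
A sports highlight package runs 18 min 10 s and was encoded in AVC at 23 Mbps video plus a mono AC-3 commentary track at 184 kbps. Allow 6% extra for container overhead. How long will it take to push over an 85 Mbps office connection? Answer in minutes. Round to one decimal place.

18 min 10 s = 1090 s
Audio: 184 kbps = 0.184 Mbps.
Total bitrate: 23.184 Mbps.
File: 23.184 Mbps × 1090 s = 25270.6 Mb.
With 6% container overhead: ×1.06. → 26786.8 Mb.
At 85 Mbps: 26786.8 / 85 = 315.1 s ≈ 5.25 minutes.

5.3 minutes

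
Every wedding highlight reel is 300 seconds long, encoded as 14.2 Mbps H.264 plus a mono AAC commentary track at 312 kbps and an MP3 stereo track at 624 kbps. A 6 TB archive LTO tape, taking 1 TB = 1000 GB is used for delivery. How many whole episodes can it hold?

10570

Audio total: 312 + 624 = 936 kbps = 0.936 Mbps.
Total bitrate: 15.136 Mbps.
Per item: 15.136 Mbps × 300 s = 4,541 Mb = 567.6 MB.
Capacity: 6 TB = 48,000,000 Mb; 10570.82 items → 10570 complete.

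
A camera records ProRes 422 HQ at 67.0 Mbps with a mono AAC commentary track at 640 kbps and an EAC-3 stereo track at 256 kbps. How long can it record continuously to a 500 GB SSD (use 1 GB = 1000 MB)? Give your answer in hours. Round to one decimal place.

16.4 hours

Audio total: 640 + 256 = 896 kbps = 0.896 Mbps.
Total bitrate: 67.0 + 0.896 = 67.896 Mbps.
Capacity: 500 GB = 4,000,000 Mb.
Recording time: 4,000,000 / 67.896 = 58,914 s ≈ 16.4 hours.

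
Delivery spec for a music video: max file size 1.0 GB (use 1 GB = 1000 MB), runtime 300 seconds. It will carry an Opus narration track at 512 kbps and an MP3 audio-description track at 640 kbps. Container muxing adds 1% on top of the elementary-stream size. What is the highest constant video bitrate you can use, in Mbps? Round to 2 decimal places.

25.25 Mbps

Budget: 1.0 GB = 8000.0 Mb.
Stream payload after overhead: 8000.0 / 1.01 = 7920.8 Mb.
Total bitrate budget: 7920.8 Mb / 300 s = 26.403 Mbps.
Audio total: 512 + 640 = 1152 kbps = 1.152 Mbps.
Video: 26.403 − 1.152 = 25.251 Mbps.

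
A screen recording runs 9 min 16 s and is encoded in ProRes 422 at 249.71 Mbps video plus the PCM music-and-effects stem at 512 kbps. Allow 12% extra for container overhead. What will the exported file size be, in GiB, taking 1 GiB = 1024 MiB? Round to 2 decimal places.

18.14 GiB

9 min 16 s = 556 s
Audio: 512 kbps = 0.512 Mbps.
Total bitrate: 249.71 + 0.512 = 250.222 Mbps.
Stream data: 250.222 Mbps × 556 s = 139123.4 Mb.
With 12% container overhead: ×1.12.
155,818 Mb = 19,477,280,480 bytes ÷ 1,073,741,824 = 18.14 GiB.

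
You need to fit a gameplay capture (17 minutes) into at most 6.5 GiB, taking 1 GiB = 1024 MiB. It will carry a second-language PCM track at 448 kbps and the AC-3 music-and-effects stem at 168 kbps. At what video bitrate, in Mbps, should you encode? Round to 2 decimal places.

54.12 Mbps

Budget: 6.5 GiB = 55834.6 Mb.
17 min = 1020 s
Total bitrate budget: 55834.6 Mb / 1020 s = 54.740 Mbps.
Audio total: 448 + 168 = 616 kbps = 0.616 Mbps.
Video: 54.740 − 0.616 = 54.124 Mbps.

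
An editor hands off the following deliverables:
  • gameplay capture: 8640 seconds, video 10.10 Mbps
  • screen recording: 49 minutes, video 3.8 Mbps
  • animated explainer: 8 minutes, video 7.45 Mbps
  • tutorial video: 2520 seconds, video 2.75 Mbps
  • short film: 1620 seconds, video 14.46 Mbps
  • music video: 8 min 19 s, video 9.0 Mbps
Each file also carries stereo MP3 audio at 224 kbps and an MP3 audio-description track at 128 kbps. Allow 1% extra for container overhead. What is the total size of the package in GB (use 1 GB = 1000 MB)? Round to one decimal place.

Audio total: 224 + 128 = 352 kbps = 0.352 Mbps.
gameplay capture: 10.452 Mbps × 8640 s × 1.01 = 91208.3 Mb
screen recording: 4.152 Mbps × 2940 s × 1.01 = 12328.9 Mb
animated explainer: 7.802 Mbps × 480 s × 1.01 = 3782.4 Mb
tutorial video: 3.102 Mbps × 2520 s × 1.01 = 7895.2 Mb
short film: 14.812 Mbps × 1620 s × 1.01 = 24235.4 Mb
music video: 9.352 Mbps × 499 s × 1.01 = 4713.3 Mb
Total: 144163.6 Mb = 18020.5 MB.
= 18.02 GB.

18.0 GB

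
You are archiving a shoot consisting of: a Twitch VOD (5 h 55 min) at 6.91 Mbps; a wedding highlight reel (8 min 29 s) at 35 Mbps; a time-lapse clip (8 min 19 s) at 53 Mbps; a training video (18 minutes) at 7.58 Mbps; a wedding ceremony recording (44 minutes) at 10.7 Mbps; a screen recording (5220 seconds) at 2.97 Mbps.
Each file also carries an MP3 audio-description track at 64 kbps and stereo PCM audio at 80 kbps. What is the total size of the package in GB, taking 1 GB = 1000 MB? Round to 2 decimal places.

Audio total: 64 + 80 = 144 kbps = 0.144 Mbps.
Twitch VOD: 7.054 Mbps × 21300 s = 150250.2 Mb
wedding highlight reel: 35.144 Mbps × 509 s = 17888.3 Mb
time-lapse clip: 53.144 Mbps × 499 s = 26518.9 Mb
training video: 7.724 Mbps × 1080 s = 8341.9 Mb
wedding ceremony recording: 10.844 Mbps × 2640 s = 28628.2 Mb
screen recording: 3.114 Mbps × 5220 s = 16255.1 Mb
Total: 247882.5 Mb = 30985.3 MB.
= 30.99 GB.

30.99 GB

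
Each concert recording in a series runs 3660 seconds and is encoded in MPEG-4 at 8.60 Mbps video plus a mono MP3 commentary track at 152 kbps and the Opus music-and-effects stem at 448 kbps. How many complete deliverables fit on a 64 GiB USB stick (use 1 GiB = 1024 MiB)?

Audio total: 152 + 448 = 600 kbps = 0.600 Mbps.
Total bitrate: 9.200 Mbps.
Per item: 9.200 Mbps × 3660 s = 33,672 Mb = 4,209 MB.
Capacity: 64 GiB = 549,756 Mb; 16.33 items → 16 complete.

16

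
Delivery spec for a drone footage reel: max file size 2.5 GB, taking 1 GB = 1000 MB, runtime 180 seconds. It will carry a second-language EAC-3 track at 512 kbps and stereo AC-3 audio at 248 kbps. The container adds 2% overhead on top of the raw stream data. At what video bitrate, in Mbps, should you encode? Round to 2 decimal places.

Budget: 2.5 GB = 20000.0 Mb.
Stream payload after overhead: 20000.0 / 1.02 = 19607.8 Mb.
Total bitrate budget: 19607.8 Mb / 180 s = 108.932 Mbps.
Audio total: 512 + 248 = 760 kbps = 0.760 Mbps.
Video: 108.932 − 0.760 = 108.172 Mbps.

108.17 Mbps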